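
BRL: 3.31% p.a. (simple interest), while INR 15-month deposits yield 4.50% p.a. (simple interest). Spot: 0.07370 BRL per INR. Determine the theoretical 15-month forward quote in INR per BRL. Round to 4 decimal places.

13.7623

T = 15/12 years.
BRL accumulates by 1 + 0.0331×15/12 = 1.041375.
INR growth factor: 1 + 0.0450×15/12 = 1.056250.
CIP: F = S · (grow BRL)/(grow INR) = 0.0737 × 1.041375/1.056250 = 0.072662095 BRL per INR.
Invert for INR per BRL: 1 / 0.072662095 = 13.7623.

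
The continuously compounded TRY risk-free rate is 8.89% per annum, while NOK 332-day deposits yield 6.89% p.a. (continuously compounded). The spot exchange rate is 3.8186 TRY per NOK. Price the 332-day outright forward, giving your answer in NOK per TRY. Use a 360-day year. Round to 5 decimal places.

0.25709

T = 332/360 years.
TRY growth factor: e^(0.0889×332/360) = 1.0854401.
Growth of 1 NOK over T: e^(0.0689×332/360) = 1.0656033.
CIP: F = S · (grow TRY)/(grow NOK) = 3.8186 × 1.0854401/1.0656033 = 3.889685 TRY per NOK.
Invert for NOK per TRY: 1 / 3.889685 = 0.25709.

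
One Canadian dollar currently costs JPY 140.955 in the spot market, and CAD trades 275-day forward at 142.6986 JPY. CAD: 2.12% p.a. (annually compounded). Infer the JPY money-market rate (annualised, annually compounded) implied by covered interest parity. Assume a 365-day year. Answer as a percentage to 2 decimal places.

3.80%

T = 275/365 years.
F/S = 142.6986/140.955 = 1.0123699 = (growth of JPY) / (growth of CAD).
CAD growth factor: (1 + 0.0212)^(275/365) = 1.0159312.
Hence g_JPY = 1.0284982.
r = 1.0284982^(365/275) − 1 = 0.038000 → 3.80%.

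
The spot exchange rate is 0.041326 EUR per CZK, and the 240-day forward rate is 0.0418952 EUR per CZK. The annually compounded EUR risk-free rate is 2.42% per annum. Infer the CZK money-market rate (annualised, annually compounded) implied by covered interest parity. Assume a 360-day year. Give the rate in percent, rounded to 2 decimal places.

0.34%

T = 240/360 years.
By CIP, F/S equals the EUR-to-CZK growth ratio: 0.0418952/0.041326 = 1.0137734.
The EUR side grows by (1 + 0.0242)^(240/360) = 1.016069.
That pins the CZK growth at 1.0022644.
r = 1.0022644^(360/240) − 1 = 0.003399 → 0.34%.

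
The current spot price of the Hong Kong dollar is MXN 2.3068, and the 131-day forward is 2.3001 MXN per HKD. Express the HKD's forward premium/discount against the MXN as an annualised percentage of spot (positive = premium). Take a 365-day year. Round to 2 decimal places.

-0.81%

T = 131/365 years.
Period premium: (2.3001 − 2.3068)/2.3068 = -0.0029045.
Annualise by dividing by T: -0.0029045 / (131/365) = -0.008093 → -0.81%.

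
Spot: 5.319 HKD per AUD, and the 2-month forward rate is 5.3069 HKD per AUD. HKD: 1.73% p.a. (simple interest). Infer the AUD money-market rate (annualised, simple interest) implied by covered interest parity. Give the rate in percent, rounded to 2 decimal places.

3.10%

T = 2/12 years.
CIP gives F = S · g_HKD/g_AUD, so g_HKD/g_AUD = 5.3069/5.319 = 0.9977251.
The HKD side grows by 1 + 0.0173×2/12 = 1.0028833.
Hence g_AUD = 1.005170.
(1.005170 − 1)/T = 0.031020, i.e. 3.10%.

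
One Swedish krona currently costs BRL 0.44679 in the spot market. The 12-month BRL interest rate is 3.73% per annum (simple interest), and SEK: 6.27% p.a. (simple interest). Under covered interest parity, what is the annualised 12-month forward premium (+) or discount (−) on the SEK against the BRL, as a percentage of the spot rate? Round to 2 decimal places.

T = 1 year.
CIP forward (BRL per SEK) = 0.44679 × 1.037300/1.062700 = 0.43611110.
(F − S)/S ÷ T = (0.43611110 − 0.44679)/0.44679/1 = -0.023901 → -2.39%.

-2.39%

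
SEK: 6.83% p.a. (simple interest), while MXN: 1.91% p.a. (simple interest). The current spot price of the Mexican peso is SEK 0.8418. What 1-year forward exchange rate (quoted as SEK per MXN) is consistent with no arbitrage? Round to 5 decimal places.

0.88244

T = 1 year.
Growth of 1 SEK over T: 1 + 0.0683×1 = 1.068300.
MXN accumulates by 1 + 0.0191×1 = 1.019100.
CIP: F = S · (grow SEK)/(grow MXN) = 0.8418 × 1.068300/1.019100 = 0.8824403 SEK per MXN.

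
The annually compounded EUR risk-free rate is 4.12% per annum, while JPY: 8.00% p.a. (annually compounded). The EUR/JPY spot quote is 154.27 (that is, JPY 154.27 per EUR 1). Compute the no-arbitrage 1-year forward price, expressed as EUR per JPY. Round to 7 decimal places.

T = 1 year.
Growth of 1 JPY over T: (1 + 0.0800)^1 = 1.080000.
EUR accumulates by (1 + 0.0412)^1 = 1.041200.
Forward (JPY per EUR) = 154.27 × 1.080000 / 1.041200 = 160.0188.
Invert for EUR per JPY: 1 / 160.0188 = 0.0062493.

0.0062493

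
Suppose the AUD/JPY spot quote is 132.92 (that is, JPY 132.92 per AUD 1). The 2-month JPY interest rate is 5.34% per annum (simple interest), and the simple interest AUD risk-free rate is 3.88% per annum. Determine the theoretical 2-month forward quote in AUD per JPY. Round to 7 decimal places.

0.0075052

T = 2/12 years.
JPY growth factor: 1 + 0.0534×2/12 = 1.008900.
AUD accumulates by 1 + 0.0388×2/12 = 1.0064667.
CIP: F = S · (grow JPY)/(grow AUD) = 132.92 × 1.008900/1.0064667 = 133.2414 JPY per AUD.
Quoted the other way: 1/133.2414 = 0.0075052 AUD per JPY.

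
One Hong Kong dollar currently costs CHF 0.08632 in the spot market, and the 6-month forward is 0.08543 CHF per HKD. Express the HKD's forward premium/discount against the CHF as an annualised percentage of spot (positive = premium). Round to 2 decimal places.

-2.06%

T = 6/12 years.
(F − S)/S = (0.08543 − 0.08632)/0.08632 = -0.0103105.
Annualise by dividing by T: -0.0103105 / (6/12) = -0.020621 → -2.06%.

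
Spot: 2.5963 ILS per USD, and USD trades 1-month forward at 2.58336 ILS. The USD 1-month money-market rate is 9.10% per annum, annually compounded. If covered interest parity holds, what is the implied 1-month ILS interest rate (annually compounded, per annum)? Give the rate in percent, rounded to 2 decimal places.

2.75%

T = 1/12 years.
By CIP, F/S equals the ILS-to-USD growth ratio: 2.58336/2.5963 = 0.9950160.
USD growth factor: (1 + 0.0910)^(1/12) = 1.0072843.
Hence g_ILS = 1.002264.
Annualise: 1.002264^(12/1) − 1 = 0.027509 = 2.75%.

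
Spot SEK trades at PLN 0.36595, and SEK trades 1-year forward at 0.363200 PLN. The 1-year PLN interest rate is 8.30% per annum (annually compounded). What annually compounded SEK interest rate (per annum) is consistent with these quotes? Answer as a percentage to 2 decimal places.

9.12%

T = 1 year.
CIP gives F = S · g_PLN/g_SEK, so g_PLN/g_SEK = 0.3632/0.36595 = 0.9924853.
The PLN side grows by (1 + 0.0830)^1 = 1.083000.
Hence g_SEK = 1.091200.
Annualise: 1.091200^(1/1) − 1 = 0.091200 = 9.12%.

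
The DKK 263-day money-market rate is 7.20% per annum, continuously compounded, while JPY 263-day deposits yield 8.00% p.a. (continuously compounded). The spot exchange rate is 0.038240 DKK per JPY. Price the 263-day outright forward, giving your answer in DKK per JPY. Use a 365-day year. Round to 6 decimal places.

T = 263/365 years.
Growth of 1 DKK over T: e^(0.0720×263/365) = 1.0532488.
Growth of 1 JPY over T: e^(0.0800×263/365) = 1.0593376.
Forward (DKK per JPY) = 0.03824 × 1.0532488 / 1.0593376 = 0.03802021.

0.038020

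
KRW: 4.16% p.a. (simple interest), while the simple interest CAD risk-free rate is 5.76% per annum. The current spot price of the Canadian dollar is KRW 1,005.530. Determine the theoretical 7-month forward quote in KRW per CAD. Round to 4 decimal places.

T = 7/12 years.
Growth of 1 KRW over T: 1 + 0.0416×7/12 = 1.024266667.
CAD accumulates by 1 + 0.0576×7/12 = 1.033600.
Forward (KRW per CAD) = 1005.53 × 1.024266667 / 1.033600 = 996.450137.

996.4501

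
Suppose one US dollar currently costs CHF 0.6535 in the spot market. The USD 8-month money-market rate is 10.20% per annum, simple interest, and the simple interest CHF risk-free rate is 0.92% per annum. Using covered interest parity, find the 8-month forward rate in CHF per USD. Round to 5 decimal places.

0.61564

T = 8/12 years.
Growth of 1 CHF over T: 1 + 0.0092×8/12 = 1.0061333.
USD accumulates by 1 + 0.1020×8/12 = 1.068000.
Forward (CHF per USD) = 0.6535 × 1.0061333 / 1.068000 = 0.6156443.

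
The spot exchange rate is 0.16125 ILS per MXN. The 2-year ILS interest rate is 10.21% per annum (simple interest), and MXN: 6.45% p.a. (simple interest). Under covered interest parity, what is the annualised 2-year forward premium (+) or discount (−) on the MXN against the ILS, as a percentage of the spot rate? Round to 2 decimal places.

T = 2 years.
CIP forward (ILS per MXN) = 0.16125 × 1.204200/1.129000 = 0.17199048.
(F − S)/S ÷ T = (0.17199048 − 0.16125)/0.16125/2 = 0.033304 → 3.33%.

+3.33%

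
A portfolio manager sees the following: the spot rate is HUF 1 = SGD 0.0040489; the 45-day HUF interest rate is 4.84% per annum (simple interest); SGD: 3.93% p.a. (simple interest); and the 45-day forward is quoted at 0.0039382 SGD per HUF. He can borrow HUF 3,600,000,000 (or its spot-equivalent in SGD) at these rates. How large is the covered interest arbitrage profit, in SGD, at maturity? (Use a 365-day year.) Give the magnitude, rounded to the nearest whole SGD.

SGD 384,545

T = 45/365 years.
Invest the HUF and cover forward: 3,600,000,000 × 1.0059671233 × 0.0039382 = SGD 14,262,119.01.
Convert at spot and invest in SGD: 3,600,000,000 × 0.0040489 × 1.0048452055 = SGD 14,646,663.91.
The quoted forward undervalues HUF, so borrow HUF, convert to SGD at spot, deposit the SGD at 3.93%, and buy HUF forward at 0.0039382 to cover the loan.
The gap between the two covered legs is SGD 384,545.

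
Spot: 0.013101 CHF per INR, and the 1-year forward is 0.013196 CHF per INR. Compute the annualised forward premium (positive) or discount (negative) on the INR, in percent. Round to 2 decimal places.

T = 1 year.
Period premium: (0.013196 − 0.013101)/0.013101 = 0.0072514.
Annualise by dividing by T: 0.0072514 / 1 = 0.007251 → 0.73%.

+0.73%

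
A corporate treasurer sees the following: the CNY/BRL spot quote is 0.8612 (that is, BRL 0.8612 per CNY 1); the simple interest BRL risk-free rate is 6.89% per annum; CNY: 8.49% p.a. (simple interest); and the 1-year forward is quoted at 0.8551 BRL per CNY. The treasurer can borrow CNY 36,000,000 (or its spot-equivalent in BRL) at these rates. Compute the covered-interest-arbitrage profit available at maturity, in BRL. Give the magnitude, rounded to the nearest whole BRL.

T = 1 year.
Keep in CNY, deliver into the forward: 36,000,000·1.084900·0.8551 = BRL 33,397,127.64.
Swap to BRL now, deposit: 36,000,000·0.8612·1.068900 = BRL 33,139,320.48.
The quoted forward overvalues CNY, so borrow BRL, buy CNY at spot, deposit the CNY at 8.49%, and sell the proceeds forward at 0.8551.
Arbitrage profit = |33,397,127.64 − 33,139,320.48| = BRL 257,807.

BRL 257,807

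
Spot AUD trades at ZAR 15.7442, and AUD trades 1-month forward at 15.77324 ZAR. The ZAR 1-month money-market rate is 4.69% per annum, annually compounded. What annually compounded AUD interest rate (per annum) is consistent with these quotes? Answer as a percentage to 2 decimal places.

2.40%

T = 1/12 years.
By CIP, F/S equals the ZAR-to-AUD growth ratio: 15.77324/15.7442 = 1.0018445.
The ZAR side grows by (1 + 0.0469)^(1/12) = 1.0038268.
That pins the AUD growth at 1.0019787.
r = 1.0019787^(12/1) − 1 = 0.024005 → 2.40%.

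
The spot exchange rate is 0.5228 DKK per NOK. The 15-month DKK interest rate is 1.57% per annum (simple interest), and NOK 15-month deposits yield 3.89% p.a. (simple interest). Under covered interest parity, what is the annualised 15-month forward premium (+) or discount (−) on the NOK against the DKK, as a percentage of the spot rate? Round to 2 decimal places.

-2.21%

T = 15/12 years.
No-arbitrage forward: 0.5228 × 1.019625 / 1.048625 = 0.5083418 DKK/NOK.
(F − S)/S ÷ T = (0.5083418 − 0.5228)/0.5228/(15/12) = -0.022124 → -2.21%.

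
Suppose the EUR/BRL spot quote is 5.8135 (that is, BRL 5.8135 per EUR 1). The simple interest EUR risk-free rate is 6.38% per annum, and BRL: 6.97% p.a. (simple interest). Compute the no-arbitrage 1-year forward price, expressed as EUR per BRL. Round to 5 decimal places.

0.17106

T = 1 year.
BRL growth factor: 1 + 0.0697×1 = 1.069700.
EUR accumulates by 1 + 0.0638×1 = 1.063800.
Forward (BRL per EUR) = 5.8135 × 1.069700 / 1.063800 = 5.845743.
Invert for EUR per BRL: 1 / 5.845743 = 0.17106.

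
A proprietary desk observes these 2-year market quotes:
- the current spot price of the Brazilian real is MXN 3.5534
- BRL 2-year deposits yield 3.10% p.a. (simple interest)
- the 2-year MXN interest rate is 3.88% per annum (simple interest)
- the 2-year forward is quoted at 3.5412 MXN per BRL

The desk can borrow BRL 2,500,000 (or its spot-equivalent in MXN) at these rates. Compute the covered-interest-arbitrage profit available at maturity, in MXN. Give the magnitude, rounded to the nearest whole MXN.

T = 2 years.
Invest the BRL and cover forward: 2,500,000 × 1.062000 × 3.5412 = MXN 9,401,886.00.
Convert at spot and invest in MXN: 2,500,000 × 3.5534 × 1.077600 = MXN 9,572,859.60.
The quoted forward undervalues BRL, so borrow BRL, convert to MXN at spot, deposit the MXN at 3.88%, and buy BRL forward at 3.5412 to cover the loan.
Profit = 9,572,859.60 − 9,401,886.00 = MXN 170,974.

MXN 170,974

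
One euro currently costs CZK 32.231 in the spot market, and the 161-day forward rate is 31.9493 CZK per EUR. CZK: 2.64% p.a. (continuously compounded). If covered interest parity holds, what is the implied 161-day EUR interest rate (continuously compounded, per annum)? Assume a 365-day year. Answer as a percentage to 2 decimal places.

T = 161/365 years.
F/S = 31.9493/32.231 = 0.9912600 = (growth of CZK) / (growth of EUR).
The CZK side grows by e^(0.0264×161/365) = 1.011713.
Hence g_EUR = 1.0206333.
r = ln(1.0206333)/(161/365) = 0.046301 → 4.63%.

4.63%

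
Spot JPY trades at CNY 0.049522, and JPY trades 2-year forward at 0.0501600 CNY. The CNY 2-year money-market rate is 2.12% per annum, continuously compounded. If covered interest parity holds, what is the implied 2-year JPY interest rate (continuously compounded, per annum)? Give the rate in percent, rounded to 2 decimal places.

1.48%

T = 2 years.
F/S = 0.05016/0.049522 = 1.0128832 = (growth of CNY) / (growth of JPY).
CNY growth factor: e^(0.0212×2) = 1.0433117.
Hence g_JPY = 1.0300415.
r = ln(1.0300415)/2 = 0.014800 → 1.48%.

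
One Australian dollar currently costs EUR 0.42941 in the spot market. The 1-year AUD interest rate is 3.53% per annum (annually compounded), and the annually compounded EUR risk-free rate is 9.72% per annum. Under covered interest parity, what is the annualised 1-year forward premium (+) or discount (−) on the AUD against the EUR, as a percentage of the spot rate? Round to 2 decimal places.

T = 1 year.
No-arbitrage forward: 0.42941 × 1.097200 / 1.035300 = 0.45508418 EUR/AUD.
(F − S)/S ÷ T = (0.45508418 − 0.42941)/0.42941/1 = 0.059789 → 5.98%.

+5.98%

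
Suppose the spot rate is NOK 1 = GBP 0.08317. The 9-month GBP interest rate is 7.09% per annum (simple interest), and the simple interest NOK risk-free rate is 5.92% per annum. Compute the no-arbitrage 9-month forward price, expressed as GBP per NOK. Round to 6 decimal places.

T = 9/12 years.
GBP growth factor: 1 + 0.0709×9/12 = 1.053175.
Growth of 1 NOK over T: 1 + 0.0592×9/12 = 1.044400.
CIP: F = S · (grow GBP)/(grow NOK) = 0.08317 × 1.053175/1.044400 = 0.08386879 GBP per NOK.

0.083869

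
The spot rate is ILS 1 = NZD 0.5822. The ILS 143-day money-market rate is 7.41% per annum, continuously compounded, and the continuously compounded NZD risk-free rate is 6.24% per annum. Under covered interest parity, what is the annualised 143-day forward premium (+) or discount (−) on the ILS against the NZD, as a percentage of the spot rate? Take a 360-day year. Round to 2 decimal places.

-1.17%

T = 143/360 years.
F = S · g_NZD/g_ILS = 0.5822 × 1.0250964/1.0298716 = 0.5795005.
(F − S)/S ÷ T = (0.5795005 − 0.5822)/0.5822/(143/360) = -0.011673 → -1.17%.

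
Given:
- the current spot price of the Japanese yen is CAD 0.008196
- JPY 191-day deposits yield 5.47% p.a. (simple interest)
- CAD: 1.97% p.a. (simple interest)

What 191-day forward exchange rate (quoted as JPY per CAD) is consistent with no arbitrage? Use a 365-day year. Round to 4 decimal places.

T = 191/365 years.
Growth of 1 CAD over T: 1 + 0.0197×191/365 = 1.010308767.
JPY growth factor: 1 + 0.0547×191/365 = 1.028623836.
So F = 0.008196 × 1.010308767 / 1.028623836 = 0.00805006686 (CAD/JPY).
Invert for JPY per CAD: 1 / 0.00805006686 = 124.2226.

124.2226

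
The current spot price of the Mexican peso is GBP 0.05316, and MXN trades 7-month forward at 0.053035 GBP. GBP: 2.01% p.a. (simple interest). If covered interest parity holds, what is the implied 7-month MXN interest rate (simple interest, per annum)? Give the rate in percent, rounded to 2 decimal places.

2.42%

T = 7/12 years.
F/S = 0.053035/0.05316 = 0.9976486 = (growth of GBP) / (growth of MXN).
GBP growth factor: 1 + 0.0201×7/12 = 1.011725.
So the MXN growth factor = 1.0141096.
(1.0141096 − 1)/T = 0.024188, i.e. 2.42%.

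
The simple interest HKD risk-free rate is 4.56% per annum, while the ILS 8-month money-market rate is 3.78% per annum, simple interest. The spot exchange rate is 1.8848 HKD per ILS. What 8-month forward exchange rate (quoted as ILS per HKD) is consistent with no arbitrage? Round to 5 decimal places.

T = 8/12 years.
Growth of 1 HKD over T: 1 + 0.0456×8/12 = 1.030400.
Growth of 1 ILS over T: 1 + 0.0378×8/12 = 1.025200.
CIP: F = S · (grow HKD)/(grow ILS) = 1.8848 × 1.030400/1.025200 = 1.894360 HKD per ILS.
Invert for ILS per HKD: 1 / 1.894360 = 0.52788.

0.52788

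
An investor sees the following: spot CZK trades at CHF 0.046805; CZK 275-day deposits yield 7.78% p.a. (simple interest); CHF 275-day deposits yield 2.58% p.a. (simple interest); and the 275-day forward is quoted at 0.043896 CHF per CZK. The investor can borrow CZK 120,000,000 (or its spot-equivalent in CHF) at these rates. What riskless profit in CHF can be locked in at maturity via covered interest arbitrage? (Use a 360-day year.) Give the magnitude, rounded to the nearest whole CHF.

T = 275/360 years.
Keep in CZK, deliver into the forward: 120,000,000·1.059430556·0.043896 = CHF 5,580,571.64.
Swap to CHF now, deposit: 120,000,000·0.046805·1.019708333 = CHF 5,727,293.82.
The quoted forward undervalues CZK, so borrow CZK, convert to CHF at spot, deposit the CHF at 2.58%, and buy CZK forward at 0.043896 to cover the loan.
Profit = 5,727,293.82 − 5,580,571.64 = CHF 146,722.

CHF 146,722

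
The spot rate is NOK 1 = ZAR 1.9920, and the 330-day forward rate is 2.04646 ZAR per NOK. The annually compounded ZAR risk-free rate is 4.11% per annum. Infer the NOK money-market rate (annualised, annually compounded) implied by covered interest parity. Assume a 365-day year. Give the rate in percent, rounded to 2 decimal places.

1.05%

T = 330/365 years.
F/S = 2.04646/1.992 = 1.0273394 = (growth of ZAR) / (growth of NOK).
The ZAR side grows by (1 + 0.0411)^(330/365) = 1.0370868.
That pins the NOK growth at 1.009488.
Annualise: 1.009488^(365/330) − 1 = 0.010500 = 1.05%.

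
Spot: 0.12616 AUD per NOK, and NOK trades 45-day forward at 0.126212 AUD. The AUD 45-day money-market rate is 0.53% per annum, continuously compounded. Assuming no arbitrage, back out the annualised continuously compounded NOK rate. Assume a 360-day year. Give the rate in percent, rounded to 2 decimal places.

T = 45/360 years.
F/S = 0.126212/0.12616 = 1.0004122 = (growth of AUD) / (growth of NOK).
The AUD side grows by e^(0.0053×45/360) = 1.0006627.
So the NOK growth factor = 1.0002504.
Take logs: ln 1.0002504 / (45/360) = 0.002003, so 0.20%.

0.20%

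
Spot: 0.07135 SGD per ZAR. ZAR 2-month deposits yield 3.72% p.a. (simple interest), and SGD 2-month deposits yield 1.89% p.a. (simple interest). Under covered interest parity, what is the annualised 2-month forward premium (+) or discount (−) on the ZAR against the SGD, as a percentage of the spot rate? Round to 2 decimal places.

T = 2/12 years.
F = S · g_SGD/g_ZAR = 0.07135 × 1.003150/1.006200 = 0.07113372.
Annualised premium = (F − S)/S × (1/T) = (0.07113372 − 0.07135)/0.07135 ÷ (2/12) = -1.82%.

-1.82%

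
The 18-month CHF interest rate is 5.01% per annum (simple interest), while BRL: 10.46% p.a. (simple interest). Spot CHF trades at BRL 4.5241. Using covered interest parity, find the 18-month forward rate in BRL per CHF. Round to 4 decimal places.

T = 18/12 years.
BRL accumulates by 1 + 0.1046×18/12 = 1.156900.
CHF growth factor: 1 + 0.0501×18/12 = 1.075150.
Forward (BRL per CHF) = 4.5241 × 1.156900 / 1.075150 = 4.868094.

4.8681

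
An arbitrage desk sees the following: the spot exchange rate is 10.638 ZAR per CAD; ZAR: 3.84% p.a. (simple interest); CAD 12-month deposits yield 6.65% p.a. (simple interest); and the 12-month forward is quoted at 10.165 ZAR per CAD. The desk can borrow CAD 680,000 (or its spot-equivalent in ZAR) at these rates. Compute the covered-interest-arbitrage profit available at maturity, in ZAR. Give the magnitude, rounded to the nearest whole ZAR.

T = 1 year.
Route A — deposit CAD, sell forward: 680,000 × 1.066500 × 10.165 = ZAR 7,371,861.30.
Route B — convert at spot, deposit ZAR: 680,000 × 10.638 × 1.038400 = ZAR 7,511,619.46.
The quoted forward undervalues CAD, so borrow CAD, convert to ZAR at spot, deposit the ZAR at 3.84%, and buy CAD forward at 10.165 to cover the loan.
The gap between the two covered legs is ZAR 139,758.

ZAR 139,758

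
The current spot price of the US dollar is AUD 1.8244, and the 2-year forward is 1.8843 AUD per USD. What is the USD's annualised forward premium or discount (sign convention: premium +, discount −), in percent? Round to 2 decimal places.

+1.64%

T = 2 years.
(F − S)/S = (1.8843 − 1.8244)/1.8244 = 0.0328327.
Per annum: 0.0328327 / 2 = 0.016416 = 1.64%.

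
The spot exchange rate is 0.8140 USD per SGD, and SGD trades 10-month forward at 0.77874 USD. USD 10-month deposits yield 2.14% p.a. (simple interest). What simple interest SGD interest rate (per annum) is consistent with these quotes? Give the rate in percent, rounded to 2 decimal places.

T = 10/12 years.
F/S = 0.77874/0.814 = 0.9566830 = (growth of USD) / (growth of SGD).
USD growth factor: 1 + 0.0214×10/12 = 1.0178333.
So the SGD growth factor = 1.0639191.
r = (1.0639191 − 1)/(10/12) = 0.076703 → 7.67%.

7.67%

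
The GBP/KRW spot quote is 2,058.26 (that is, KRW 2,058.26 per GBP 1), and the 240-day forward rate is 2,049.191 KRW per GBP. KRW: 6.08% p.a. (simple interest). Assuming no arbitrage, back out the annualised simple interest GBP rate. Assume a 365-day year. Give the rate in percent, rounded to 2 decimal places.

6.78%

T = 240/365 years.
By CIP, F/S equals the KRW-to-GBP growth ratio: 2049.191/2058.26 = 0.9955939.
The KRW side grows by 1 + 0.0608×240/365 = 1.0399781.
So the GBP growth factor = 1.0445806.
(1.0445806 − 1)/T = 0.067800, i.e. 6.78%.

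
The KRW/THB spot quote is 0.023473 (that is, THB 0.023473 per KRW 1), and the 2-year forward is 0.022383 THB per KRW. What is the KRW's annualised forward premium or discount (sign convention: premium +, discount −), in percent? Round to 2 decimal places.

-2.32%

T = 2 years.
(F − S)/S = (0.022383 − 0.023473)/0.023473 = -0.0464363.
Per annum: -0.0464363 / 2 = -0.023218 = -2.32%.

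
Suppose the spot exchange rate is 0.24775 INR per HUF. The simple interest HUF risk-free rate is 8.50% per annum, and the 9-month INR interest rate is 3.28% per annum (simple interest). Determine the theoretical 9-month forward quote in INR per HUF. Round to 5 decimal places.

T = 9/12 years.
INR accumulates by 1 + 0.0328×9/12 = 1.024600.
HUF growth factor: 1 + 0.0850×9/12 = 1.063750.
So F = 0.24775 × 1.024600 / 1.063750 = 0.2386319 (INR/HUF).

0.23863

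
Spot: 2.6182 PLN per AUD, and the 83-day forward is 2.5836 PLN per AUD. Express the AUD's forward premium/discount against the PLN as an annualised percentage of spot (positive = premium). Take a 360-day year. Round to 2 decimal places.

T = 83/360 years.
AUD trades forward at -1.32152% vs spot over the period.
Per annum: -0.0132152 / (83/360) = -0.057319 = -5.73%.

-5.73%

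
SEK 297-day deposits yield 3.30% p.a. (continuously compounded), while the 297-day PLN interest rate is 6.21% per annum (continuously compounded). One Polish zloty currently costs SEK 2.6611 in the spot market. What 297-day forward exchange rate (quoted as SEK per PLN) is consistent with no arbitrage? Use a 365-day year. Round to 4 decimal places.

T = 297/365 years.
SEK accumulates by e^(0.0330×297/365) = 1.0272158.
PLN accumulates by e^(0.0621×297/365) = 1.0518291.
CIP: F = S · (grow SEK)/(grow PLN) = 2.6611 × 1.0272158/1.0518291 = 2.598829 SEK per PLN.

2.5988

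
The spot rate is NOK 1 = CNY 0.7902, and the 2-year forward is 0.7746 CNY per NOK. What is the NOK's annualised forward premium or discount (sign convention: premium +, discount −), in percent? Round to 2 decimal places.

-0.99%

T = 2 years.
Period premium: (0.7746 − 0.7902)/0.7902 = -0.0197418.
×(1/T) gives -0.99% p.a.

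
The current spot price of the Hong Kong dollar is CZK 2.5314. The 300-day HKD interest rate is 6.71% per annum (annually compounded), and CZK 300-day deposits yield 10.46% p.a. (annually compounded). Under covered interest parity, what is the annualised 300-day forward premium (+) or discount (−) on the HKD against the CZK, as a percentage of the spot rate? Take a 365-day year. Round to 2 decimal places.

T = 300/365 years.
No-arbitrage forward: 2.5314 × 1.085203 / 1.0548296 = 2.6042907 CZK/HKD.
(F − S)/S ÷ T = (2.6042907 − 2.5314)/2.5314/(300/365) = 0.035033 → 3.50%.

+3.50%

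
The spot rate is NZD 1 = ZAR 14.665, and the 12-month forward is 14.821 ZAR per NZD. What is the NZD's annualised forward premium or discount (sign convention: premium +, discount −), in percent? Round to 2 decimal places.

T = 1 year.
NZD trades forward at +1.06376% vs spot over the period.
Annualise by dividing by T: 0.0106376 / 1 = 0.010638 → 1.06%.

+1.06%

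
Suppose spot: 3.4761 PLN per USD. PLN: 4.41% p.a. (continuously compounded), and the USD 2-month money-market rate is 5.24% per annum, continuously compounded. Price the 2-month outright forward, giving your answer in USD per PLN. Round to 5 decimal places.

0.28808

T = 2/12 years.
PLN growth factor: e^(0.0441×2/12) = 1.0073771.
Growth of 1 USD over T: e^(0.0524×2/12) = 1.0087716.
Forward (PLN per USD) = 3.4761 × 1.0073771 / 1.0087716 = 3.471295.
Invert for USD per PLN: 1 / 3.471295 = 0.28808.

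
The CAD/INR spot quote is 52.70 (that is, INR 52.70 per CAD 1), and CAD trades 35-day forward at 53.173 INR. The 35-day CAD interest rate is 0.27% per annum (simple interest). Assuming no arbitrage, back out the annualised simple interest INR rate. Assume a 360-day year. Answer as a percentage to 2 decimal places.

T = 35/360 years.
CIP gives F = S · g_INR/g_CAD, so g_INR/g_CAD = 53.173/52.7 = 1.0089753.
CAD growth factor: 1 + 0.0027×35/360 = 1.0002625.
So the INR growth factor = 1.0092402.
(1.0092402 − 1)/T = 0.095042, i.e. 9.50%.

9.50%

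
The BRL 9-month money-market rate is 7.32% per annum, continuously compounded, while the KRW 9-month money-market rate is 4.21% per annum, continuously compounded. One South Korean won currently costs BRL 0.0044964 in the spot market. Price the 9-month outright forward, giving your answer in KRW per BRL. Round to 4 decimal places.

T = 9/12 years.
BRL growth factor: e^(0.0732×9/12) = 1.056434966.
KRW growth factor: e^(0.0421×9/12) = 1.032078779.
Forward (BRL per KRW) = 0.0044964 × 1.056434966 / 1.032078779 = 0.00460251124.
Quoted the other way: 1/0.00460251124 = 217.2727 KRW per BRL.

217.2727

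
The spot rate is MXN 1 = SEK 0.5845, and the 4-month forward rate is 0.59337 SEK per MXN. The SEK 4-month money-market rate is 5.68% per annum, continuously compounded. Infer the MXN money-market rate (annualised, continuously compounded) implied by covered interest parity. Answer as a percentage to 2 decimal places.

T = 4/12 years.
CIP gives F = S · g_SEK/g_MXN, so g_SEK/g_MXN = 0.59337/0.5845 = 1.0151754.
The SEK side grows by e^(0.0568×4/12) = 1.0191137.
Hence g_MXN = 1.0038794.
r = ln(1.0038794)/(4/12) = 0.011616 → 1.16%.

1.16%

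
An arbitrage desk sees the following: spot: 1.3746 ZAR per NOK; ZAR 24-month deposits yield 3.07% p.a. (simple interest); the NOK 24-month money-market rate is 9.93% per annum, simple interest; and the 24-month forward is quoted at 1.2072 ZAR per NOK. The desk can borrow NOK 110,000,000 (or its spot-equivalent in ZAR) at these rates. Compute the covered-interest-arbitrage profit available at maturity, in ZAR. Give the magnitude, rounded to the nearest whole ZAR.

ZAR 1,325,557

T = 2 years.
Invest the NOK and cover forward: 110,000,000 × 1.198600 × 1.2072 = ZAR 159,164,491.20.
Convert at spot and invest in ZAR: 110,000,000 × 1.3746 × 1.061400 = ZAR 160,490,048.40.
The quoted forward undervalues NOK, so borrow NOK, convert to ZAR at spot, deposit the ZAR at 3.07%, and buy NOK forward at 1.2072 to cover the loan.
Arbitrage profit = |159,164,491.20 − 160,490,048.40| = ZAR 1,325,557.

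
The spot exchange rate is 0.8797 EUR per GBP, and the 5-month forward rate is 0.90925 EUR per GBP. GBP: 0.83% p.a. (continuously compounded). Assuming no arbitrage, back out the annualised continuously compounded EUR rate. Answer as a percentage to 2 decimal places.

8.76%

T = 5/12 years.
F/S = 0.90925/0.8797 = 1.0335910 = (growth of EUR) / (growth of GBP).
The GBP side grows by e^(0.0083×5/12) = 1.0034643.
So the EUR growth factor = 1.0371717.
Take logs: ln 1.0371717 / (5/12) = 0.087594, so 8.76%.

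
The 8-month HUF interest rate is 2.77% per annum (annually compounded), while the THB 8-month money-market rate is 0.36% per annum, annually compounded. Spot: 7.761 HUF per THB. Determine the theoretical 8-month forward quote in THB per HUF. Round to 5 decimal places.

0.12683

T = 8/12 years.
HUF growth factor: (1 + 0.0277)^(8/12) = 1.0183824.
THB accumulates by (1 + 0.0036)^(8/12) = 1.0023986.
Forward (HUF per THB) = 7.761 × 1.0183824 / 1.0023986 = 7.884753.
Quoted the other way: 1/7.884753 = 0.12683 THB per HUF.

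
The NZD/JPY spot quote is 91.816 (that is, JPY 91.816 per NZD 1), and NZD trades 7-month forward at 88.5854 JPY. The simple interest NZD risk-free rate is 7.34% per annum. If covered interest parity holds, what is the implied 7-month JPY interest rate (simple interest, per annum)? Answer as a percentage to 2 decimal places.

T = 7/12 years.
By CIP, F/S equals the JPY-to-NZD growth ratio: 88.5854/91.816 = 0.9648144.
The NZD side grows by 1 + 0.0734×7/12 = 1.0428167.
Hence g_JPY = 1.0061246.
r = (1.0061246 − 1)/(7/12) = 0.010499 → 1.05%.

1.05%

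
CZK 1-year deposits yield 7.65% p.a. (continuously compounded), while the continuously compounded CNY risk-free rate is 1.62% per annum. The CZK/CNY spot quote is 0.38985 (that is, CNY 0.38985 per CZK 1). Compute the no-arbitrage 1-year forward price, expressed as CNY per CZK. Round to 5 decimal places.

0.36704

T = 1 year.
Growth of 1 CNY over T: e^(0.0162×1) = 1.0163319.
CZK growth factor: e^(0.0765×1) = 1.0795022.
So F = 0.38985 × 1.0163319 / 1.0795022 = 0.3670368 (CNY/CZK).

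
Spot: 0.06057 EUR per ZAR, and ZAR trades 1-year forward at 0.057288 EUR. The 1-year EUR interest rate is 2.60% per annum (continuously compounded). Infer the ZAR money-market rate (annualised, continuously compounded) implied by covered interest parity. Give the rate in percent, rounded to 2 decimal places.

8.17%

T = 1 year.
F/S = 0.057288/0.06057 = 0.9458148 = (growth of EUR) / (growth of ZAR).
EUR growth factor: e^(0.0260×1) = 1.0263409.
That pins the ZAR growth at 1.0851394.
r = ln(1.0851394)/1 = 0.081708 → 8.17%.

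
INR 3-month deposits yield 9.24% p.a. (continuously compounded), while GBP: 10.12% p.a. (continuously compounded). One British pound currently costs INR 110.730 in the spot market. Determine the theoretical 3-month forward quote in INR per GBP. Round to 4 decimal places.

110.4867

T = 3/12 years.
INR growth factor: e^(0.0924×3/12) = 1.023368871.
Growth of 1 GBP over T: e^(0.1012×3/12) = 1.025622761.
CIP: F = S · (grow INR)/(grow GBP) = 110.73 × 1.023368871/1.025622761 = 110.486662 INR per GBP.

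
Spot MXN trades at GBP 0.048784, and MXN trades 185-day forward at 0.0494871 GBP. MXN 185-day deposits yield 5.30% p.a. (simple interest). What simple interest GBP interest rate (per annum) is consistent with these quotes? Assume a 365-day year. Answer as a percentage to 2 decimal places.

8.22%

T = 185/365 years.
CIP gives F = S · g_GBP/g_MXN, so g_GBP/g_MXN = 0.0494871/0.048784 = 1.0144125.
The MXN side grows by 1 + 0.0530×185/365 = 1.026863.
Hence g_GBP = 1.0416627.
(1.0416627 − 1)/T = 0.082199, i.e. 8.22%.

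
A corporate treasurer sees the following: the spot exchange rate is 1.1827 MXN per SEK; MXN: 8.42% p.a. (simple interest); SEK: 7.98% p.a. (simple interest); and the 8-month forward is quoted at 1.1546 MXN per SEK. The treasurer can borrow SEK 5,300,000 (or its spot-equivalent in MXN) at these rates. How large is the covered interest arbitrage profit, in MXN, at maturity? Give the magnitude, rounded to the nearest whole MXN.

MXN 175,240

T = 8/12 years.
Invest the SEK and cover forward: 5,300,000 × 1.053200 × 1.1546 = MXN 6,444,931.02.
Convert at spot and invest in MXN: 5,300,000 × 1.1827 × 1.056133333 = MXN 6,620,171.13.
The quoted forward undervalues SEK, so borrow SEK, convert to MXN at spot, deposit the MXN at 8.42%, and buy SEK forward at 1.1546 to cover the loan.
Profit = 6,620,171.13 − 6,444,931.02 = MXN 175,240.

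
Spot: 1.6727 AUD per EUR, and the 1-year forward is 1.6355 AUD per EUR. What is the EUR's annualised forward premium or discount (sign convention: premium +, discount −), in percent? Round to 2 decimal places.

-2.22%

T = 1 year.
EUR trades forward at -2.22395% vs spot over the period.
×(1/T) gives -2.22% p.a.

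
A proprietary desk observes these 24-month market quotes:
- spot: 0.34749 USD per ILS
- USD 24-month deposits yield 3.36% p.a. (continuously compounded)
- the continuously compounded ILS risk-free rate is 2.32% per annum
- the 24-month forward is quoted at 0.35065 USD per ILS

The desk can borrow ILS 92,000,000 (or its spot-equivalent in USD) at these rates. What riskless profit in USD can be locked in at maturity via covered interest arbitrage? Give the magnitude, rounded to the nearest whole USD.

T = 2 years.
Route A — deposit ILS, sell forward: 92,000,000 × 1.0474933245 × 0.35065 = USD 33,791,925.15.
Route B — convert at spot, deposit USD: 92,000,000 × 0.34749 × 1.0695093587 = USD 34,191,230.25.
The quoted forward undervalues ILS, so borrow ILS, convert to USD at spot, deposit the USD at 3.36%, and buy ILS forward at 0.35065 to cover the loan.
The gap between the two covered legs is USD 399,305.

USD 399,305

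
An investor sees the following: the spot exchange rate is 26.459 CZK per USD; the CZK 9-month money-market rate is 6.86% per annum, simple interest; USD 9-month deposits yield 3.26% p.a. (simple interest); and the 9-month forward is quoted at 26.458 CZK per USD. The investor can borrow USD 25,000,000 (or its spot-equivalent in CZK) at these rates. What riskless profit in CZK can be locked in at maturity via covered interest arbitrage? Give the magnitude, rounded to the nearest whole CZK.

CZK 17,885,436

T = 9/12 years.
Route A — deposit USD, sell forward: 25,000,000 × 1.024450 × 26.458 = CZK 677,622,452.50.
Route B — convert at spot, deposit CZK: 25,000,000 × 26.459 × 1.051450 = CZK 695,507,888.75.
The quoted forward undervalues USD, so borrow USD, convert to CZK at spot, deposit the CZK at 6.86%, and buy USD forward at 26.458 to cover the loan.
Profit = 695,507,888.75 − 677,622,452.50 = CZK 17,885,436.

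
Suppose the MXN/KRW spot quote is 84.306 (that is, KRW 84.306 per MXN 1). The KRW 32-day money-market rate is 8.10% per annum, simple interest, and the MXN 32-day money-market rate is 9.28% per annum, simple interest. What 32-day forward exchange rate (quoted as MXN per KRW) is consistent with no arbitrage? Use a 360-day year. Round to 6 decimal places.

0.011874

T = 32/360 years.
KRW accumulates by 1 + 0.0810×32/360 = 1.007200.
Growth of 1 MXN over T: 1 + 0.0928×32/360 = 1.0082489.
So F = 84.306 × 1.007200 / 1.0082489 = 84.21829 (KRW/MXN).
Invert for MXN per KRW: 1 / 84.21829 = 0.011874.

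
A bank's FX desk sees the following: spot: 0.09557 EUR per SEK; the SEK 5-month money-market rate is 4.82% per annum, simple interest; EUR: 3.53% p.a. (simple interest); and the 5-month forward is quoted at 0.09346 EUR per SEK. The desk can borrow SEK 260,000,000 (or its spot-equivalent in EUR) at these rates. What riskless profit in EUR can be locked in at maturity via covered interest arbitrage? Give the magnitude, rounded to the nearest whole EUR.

EUR 426,059

T = 5/12 years.
Route A — deposit SEK, sell forward: 260,000,000 × 1.0200833333 × 0.09346 = EUR 24,787,616.97.
Route B — convert at spot, deposit EUR: 260,000,000 × 0.09557 × 1.0147083333 = EUR 25,213,675.61.
The quoted forward undervalues SEK, so borrow SEK, convert to EUR at spot, deposit the EUR at 3.53%, and buy SEK forward at 0.09346 to cover the loan.
Arbitrage profit = |24,787,616.97 − 25,213,675.61| = EUR 426,059.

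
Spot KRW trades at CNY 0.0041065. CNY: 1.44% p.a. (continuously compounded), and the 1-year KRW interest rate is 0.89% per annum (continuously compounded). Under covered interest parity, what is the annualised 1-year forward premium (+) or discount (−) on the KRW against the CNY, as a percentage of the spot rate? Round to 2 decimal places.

+0.55%

T = 1 year.
CIP forward (CNY per KRW) = 0.0041065 × 1.0145042/1.0089397 = 0.0041291482.
Annualised premium = (F − S)/S × (1/T) = (0.0041291482 − 0.0041065)/0.0041065 ÷ 1 = 0.55%.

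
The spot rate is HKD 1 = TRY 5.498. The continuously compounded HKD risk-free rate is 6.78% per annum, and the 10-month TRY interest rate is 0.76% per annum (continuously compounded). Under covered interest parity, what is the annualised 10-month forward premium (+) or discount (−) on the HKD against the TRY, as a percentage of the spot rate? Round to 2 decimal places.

T = 10/12 years.
F = S · g_TRY/g_HKD = 5.498 × 1.0063534/1.0581266 = 5.228988.
Annualised premium = (F − S)/S × (1/T) = (5.228988 − 5.498)/5.498 ÷ (10/12) = -5.87%.

-5.87%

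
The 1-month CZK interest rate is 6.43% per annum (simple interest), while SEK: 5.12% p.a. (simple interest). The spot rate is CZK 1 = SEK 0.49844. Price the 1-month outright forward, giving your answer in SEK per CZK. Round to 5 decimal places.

T = 1/12 years.
SEK growth factor: 1 + 0.0512×1/12 = 1.0042667.
CZK growth factor: 1 + 0.0643×1/12 = 1.0053583.
CIP: F = S · (grow SEK)/(grow CZK) = 0.49844 × 1.0042667/1.0053583 = 0.4978988 SEK per CZK.

0.49790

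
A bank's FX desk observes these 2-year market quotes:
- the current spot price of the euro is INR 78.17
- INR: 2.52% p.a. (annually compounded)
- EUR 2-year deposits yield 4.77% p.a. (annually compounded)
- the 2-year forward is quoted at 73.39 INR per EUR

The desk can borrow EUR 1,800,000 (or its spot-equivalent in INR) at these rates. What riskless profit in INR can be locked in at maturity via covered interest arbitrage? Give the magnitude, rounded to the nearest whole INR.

T = 2 years.
Route A — deposit EUR, sell forward: 1,800,000 × 1.09767529 × 73.39 = INR 145,005,101.16.
Route B — convert at spot, deposit INR: 1,800,000 × 78.17 × 1.05103504 = INR 147,886,936.34.
The quoted forward undervalues EUR, so borrow EUR, convert to INR at spot, deposit the INR at 2.52%, and buy EUR forward at 73.39 to cover the loan.
The gap between the two covered legs is INR 2,881,835.

INR 2,881,835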